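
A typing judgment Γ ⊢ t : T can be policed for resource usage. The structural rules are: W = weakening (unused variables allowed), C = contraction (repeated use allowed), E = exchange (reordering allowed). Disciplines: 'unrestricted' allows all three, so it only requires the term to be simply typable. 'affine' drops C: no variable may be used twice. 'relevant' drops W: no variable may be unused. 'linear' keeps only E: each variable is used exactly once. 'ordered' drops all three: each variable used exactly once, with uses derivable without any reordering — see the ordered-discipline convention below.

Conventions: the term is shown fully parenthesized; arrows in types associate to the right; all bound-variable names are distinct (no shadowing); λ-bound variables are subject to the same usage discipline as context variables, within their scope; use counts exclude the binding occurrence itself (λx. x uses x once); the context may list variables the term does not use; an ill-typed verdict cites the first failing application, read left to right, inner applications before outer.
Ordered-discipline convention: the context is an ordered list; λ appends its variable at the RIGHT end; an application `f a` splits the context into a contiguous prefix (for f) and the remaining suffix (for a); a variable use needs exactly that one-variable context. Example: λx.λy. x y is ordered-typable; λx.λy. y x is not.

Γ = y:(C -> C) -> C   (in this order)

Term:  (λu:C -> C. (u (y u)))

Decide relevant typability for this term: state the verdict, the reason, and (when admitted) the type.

yes — none of y, u goes unused; term : (C -> C) -> C
use counts: y: 1×, u (λ-bound): 2×
uses in reading order: u, y, u
typing: the term checks, with type (C -> C) -> C
summary: ordered ✗, linear ✗, affine ✗, relevant ✓, unrestricted ✓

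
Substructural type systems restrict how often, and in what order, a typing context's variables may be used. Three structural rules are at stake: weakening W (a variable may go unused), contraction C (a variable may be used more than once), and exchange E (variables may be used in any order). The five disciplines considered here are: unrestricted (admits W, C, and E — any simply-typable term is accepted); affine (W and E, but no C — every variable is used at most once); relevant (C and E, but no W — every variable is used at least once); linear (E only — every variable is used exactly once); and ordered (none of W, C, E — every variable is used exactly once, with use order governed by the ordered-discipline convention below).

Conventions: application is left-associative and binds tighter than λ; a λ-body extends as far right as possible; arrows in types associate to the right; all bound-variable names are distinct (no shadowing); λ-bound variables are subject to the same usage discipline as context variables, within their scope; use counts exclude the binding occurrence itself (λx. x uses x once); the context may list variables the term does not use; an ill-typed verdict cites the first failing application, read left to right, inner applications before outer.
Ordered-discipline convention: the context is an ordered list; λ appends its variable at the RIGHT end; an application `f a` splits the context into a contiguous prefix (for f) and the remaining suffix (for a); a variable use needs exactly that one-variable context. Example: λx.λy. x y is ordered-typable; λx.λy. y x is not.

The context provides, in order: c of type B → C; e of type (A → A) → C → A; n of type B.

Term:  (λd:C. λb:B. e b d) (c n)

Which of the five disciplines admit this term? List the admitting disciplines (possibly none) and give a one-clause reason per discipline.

admitted in: none
variable uses: c: 1×; e: 1×; n: 1×; d [bound]: 1×; b [bound]: 1×
use order (left to right): e, b, d, c, n
typing: ill-typed: a function awaiting A → A gets B
ordered: ✗, a type mismatch blocks all five
linear: ✗, the type mismatch rejects it
affine: ✗, not simply typable
relevant: ✗, fails simple typing
unrestricted: ✗, a type mismatch blocks all five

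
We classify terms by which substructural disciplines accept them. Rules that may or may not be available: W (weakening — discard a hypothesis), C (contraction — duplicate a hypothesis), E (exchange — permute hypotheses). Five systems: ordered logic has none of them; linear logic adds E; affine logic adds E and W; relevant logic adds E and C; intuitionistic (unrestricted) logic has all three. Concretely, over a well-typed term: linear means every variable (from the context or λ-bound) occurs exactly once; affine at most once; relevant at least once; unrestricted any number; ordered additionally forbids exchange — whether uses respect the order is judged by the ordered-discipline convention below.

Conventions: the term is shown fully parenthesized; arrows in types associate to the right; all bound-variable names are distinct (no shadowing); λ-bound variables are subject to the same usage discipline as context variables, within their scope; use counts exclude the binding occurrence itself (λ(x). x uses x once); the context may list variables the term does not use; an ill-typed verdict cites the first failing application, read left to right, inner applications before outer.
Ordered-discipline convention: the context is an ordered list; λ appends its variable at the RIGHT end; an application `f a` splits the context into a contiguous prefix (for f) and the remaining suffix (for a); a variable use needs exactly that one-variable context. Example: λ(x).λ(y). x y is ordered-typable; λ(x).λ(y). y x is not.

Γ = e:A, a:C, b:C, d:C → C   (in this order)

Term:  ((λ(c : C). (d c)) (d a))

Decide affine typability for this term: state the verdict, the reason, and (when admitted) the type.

no — repeated use of d ×2
counts: e=0; a=1; b=0; d=2; c (λ-bound)=1
order of uses: d, c, d, a
typing: the term checks, with type C
per-discipline verdicts: ordered ✗ | linear ✗ | affine ✗ | relevant ✗ | unrestricted ✓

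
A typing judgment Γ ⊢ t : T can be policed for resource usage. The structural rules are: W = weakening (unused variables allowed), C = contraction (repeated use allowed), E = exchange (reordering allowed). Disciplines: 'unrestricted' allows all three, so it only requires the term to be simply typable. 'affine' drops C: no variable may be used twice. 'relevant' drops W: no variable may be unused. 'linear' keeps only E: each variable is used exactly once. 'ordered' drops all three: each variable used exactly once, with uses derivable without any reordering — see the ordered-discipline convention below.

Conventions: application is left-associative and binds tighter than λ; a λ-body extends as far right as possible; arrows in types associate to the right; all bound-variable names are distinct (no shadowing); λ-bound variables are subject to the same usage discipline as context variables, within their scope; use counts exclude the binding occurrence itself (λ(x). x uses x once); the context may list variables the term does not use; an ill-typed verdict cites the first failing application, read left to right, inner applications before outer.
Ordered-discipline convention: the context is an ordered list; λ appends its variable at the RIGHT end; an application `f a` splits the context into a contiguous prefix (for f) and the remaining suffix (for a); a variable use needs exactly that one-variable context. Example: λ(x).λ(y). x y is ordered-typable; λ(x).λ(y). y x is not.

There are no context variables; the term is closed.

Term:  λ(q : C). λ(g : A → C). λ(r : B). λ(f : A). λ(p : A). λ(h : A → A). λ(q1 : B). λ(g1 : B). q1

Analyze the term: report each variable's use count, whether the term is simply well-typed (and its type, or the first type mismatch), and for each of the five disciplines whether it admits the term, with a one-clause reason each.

counts: q (λ-bound)=0; g (λ-bound)=0; r (λ-bound)=0; f (λ-bound)=0; p (λ-bound)=0; h (λ-bound)=0; q1 (λ-bound)=1; g1 (λ-bound)=0
left-to-right use order: q1
typing: well-typed at C → (A → C) → B → A → A → (A → A) → B → B → B
ordered: ✗ — q, g, r, f, p, h, g1 left unused
linear: ✗ — q, g, r, f, p, h, g1 left unused
affine: ✓ — no duplicate uses among q, g, r, f, p, h, q1, g1
relevant: ✗ — q, g, r, f, p, h, g1 left unused
unrestricted: ✓ — type-checks (C → (A → C) → B → A → A → (A → A) → B → B → B) and nothing is barred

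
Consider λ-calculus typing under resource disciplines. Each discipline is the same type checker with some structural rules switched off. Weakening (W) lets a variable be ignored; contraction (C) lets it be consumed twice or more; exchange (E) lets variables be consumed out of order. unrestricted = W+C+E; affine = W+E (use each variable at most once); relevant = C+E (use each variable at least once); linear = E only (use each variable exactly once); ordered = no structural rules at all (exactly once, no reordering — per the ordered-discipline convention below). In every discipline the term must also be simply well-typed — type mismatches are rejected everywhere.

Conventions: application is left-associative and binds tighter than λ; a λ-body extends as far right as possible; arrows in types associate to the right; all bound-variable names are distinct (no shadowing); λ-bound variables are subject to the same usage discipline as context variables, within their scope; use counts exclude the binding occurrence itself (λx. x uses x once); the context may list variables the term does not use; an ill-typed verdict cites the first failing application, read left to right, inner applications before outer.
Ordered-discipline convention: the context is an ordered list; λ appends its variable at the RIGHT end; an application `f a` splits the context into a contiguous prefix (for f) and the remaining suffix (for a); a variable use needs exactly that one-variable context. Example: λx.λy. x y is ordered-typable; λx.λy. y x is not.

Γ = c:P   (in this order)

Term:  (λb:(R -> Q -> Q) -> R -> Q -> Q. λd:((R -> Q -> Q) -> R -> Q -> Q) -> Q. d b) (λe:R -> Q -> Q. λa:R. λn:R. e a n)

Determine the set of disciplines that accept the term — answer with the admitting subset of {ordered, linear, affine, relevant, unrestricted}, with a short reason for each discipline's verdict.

admitted by: none
use counts: c: 0×; b (bound): 1×; d (bound): 1×; e (bound): 1×; a (bound): 1×; n (bound): 1×
order of uses: d, b, e, a, n
typing: ill-typed: a function awaiting Q gets R
ordered: ✗ — fails simple typing
linear: ✗ — a type mismatch blocks all five
affine: ✗ — the type mismatch rejects it
relevant: ✗ — not simply typable
unrestricted: ✗ — fails simple typing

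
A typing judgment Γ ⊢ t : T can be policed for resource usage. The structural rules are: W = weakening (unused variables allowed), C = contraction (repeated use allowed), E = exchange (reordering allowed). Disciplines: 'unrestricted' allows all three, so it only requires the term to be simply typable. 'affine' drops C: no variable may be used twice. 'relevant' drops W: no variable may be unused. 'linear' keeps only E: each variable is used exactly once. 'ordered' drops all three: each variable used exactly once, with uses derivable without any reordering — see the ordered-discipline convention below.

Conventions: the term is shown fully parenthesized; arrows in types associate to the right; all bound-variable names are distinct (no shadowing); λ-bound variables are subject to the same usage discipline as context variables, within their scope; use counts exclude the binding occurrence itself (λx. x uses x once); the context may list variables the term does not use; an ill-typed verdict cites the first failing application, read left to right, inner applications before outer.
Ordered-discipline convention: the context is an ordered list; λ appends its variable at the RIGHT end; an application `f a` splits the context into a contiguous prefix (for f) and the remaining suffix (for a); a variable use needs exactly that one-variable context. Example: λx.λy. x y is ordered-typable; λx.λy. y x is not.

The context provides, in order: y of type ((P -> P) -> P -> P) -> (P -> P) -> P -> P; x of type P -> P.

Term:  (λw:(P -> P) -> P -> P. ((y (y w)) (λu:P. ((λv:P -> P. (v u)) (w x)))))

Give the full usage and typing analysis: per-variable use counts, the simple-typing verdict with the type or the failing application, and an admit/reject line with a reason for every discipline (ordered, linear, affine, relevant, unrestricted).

variable uses: y: 2, x: 1, w (bound): 2, u (bound): 1, v (bound): 1
left-to-right use order: y, y, w, v, u, w, x
typing: the term checks, with type ((P -> P) -> P -> P) -> P -> P
ordered: ✗, needs contraction — y ×2, w ×2
linear: ✗, needs contraction — y ×2, w ×2
affine: ✗, needs contraction — y ×2, w ×2
relevant: ✓, at least one use each (y, x, w, u, v)
unrestricted: ✓, typability at ((P -> P) -> P -> P) -> P -> P is all that's needed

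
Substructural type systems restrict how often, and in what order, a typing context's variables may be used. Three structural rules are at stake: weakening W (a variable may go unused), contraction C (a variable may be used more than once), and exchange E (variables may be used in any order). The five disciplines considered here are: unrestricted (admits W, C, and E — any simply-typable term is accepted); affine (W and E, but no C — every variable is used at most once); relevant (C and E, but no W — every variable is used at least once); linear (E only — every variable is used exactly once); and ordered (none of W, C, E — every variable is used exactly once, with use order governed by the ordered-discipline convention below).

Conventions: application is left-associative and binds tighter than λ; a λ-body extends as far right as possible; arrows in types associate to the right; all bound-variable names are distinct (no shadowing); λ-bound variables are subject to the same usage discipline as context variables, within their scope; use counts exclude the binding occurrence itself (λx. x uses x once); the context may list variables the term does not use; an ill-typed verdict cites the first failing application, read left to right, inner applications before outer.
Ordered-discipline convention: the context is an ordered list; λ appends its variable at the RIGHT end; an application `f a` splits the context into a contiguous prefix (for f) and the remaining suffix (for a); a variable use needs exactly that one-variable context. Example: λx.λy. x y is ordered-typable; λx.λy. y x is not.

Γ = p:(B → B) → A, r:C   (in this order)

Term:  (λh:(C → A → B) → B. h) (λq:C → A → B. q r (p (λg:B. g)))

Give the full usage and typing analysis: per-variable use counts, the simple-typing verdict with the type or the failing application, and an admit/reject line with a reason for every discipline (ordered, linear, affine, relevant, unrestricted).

use counts: p ×1, r ×1, h [bound] ×1, q [bound] ×1, g [bound] ×1
uses in reading order: h, q, r, p, g
typing: ✓ — (C → A → B) → B
ordered ✗ (use order h, q, r, p, g needs exchange)
linear ✓ (p, r, h, q, g: one use apiece)
affine ✓ (at most one use each (p, r, h, q, g))
relevant ✓ (every one of p, r, h, q, g appears)
unrestricted ✓ (type-checks ((C → A → B) → B) and nothing is barred)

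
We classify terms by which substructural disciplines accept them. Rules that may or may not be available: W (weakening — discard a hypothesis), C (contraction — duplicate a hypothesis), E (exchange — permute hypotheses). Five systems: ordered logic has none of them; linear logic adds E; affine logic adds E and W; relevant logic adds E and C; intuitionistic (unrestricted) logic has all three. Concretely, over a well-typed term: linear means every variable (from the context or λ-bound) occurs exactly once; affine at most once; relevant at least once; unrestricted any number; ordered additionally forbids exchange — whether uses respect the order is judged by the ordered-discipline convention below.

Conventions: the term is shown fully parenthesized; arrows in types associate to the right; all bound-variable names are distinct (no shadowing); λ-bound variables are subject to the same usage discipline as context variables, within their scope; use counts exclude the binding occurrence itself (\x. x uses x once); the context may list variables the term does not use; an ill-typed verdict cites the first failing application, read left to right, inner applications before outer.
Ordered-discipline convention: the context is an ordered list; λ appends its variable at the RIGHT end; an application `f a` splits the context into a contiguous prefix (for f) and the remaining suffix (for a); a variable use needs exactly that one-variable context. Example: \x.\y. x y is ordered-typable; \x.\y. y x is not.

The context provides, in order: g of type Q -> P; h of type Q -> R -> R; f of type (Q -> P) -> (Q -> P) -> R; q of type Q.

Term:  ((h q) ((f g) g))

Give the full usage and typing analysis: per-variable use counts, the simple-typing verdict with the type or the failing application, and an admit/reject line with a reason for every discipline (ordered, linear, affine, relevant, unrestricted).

variable uses: g=2; h=1; f=1; q=1
order of uses: h, q, f, g, g
typing: the term checks, with type R
ordered ✗ (repeated use of g ×2)
linear ✗ (repeated use of g ×2)
affine ✗ (repeated use of g ×2)
relevant ✓ (every one of g, h, f, q appears)
unrestricted ✓ (typability at R is all that's needed)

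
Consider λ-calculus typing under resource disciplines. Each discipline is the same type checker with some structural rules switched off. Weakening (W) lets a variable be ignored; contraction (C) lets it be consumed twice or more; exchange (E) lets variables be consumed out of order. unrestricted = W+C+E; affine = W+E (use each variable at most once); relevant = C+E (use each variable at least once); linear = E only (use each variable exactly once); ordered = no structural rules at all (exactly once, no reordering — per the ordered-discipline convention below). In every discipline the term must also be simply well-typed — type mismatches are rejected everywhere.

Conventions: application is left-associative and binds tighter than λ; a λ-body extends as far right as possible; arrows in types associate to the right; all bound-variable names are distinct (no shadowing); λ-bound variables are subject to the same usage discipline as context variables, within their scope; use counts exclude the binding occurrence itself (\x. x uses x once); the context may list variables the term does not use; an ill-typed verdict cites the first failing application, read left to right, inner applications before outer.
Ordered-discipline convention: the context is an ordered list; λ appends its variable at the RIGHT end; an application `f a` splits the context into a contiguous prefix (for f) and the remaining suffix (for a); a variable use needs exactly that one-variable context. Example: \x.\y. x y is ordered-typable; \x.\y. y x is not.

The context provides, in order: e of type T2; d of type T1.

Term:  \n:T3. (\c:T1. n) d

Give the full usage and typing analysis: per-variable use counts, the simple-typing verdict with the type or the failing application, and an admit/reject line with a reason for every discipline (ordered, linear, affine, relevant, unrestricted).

counts: e ×0, d ×1, n (λ-bound) ×1, c (λ-bound) ×0
order of uses: n, d
typing: well-typed — term : T3 -> T3
ordered: ✗, needs weakening: e, c unused
linear: ✗, needs weakening: e, c unused
affine: ✓, none of e, d, n, c used more than once
relevant: ✗, needs weakening: e, c unused
unrestricted: ✓, simply typable at T3 -> T3; W, C, E all held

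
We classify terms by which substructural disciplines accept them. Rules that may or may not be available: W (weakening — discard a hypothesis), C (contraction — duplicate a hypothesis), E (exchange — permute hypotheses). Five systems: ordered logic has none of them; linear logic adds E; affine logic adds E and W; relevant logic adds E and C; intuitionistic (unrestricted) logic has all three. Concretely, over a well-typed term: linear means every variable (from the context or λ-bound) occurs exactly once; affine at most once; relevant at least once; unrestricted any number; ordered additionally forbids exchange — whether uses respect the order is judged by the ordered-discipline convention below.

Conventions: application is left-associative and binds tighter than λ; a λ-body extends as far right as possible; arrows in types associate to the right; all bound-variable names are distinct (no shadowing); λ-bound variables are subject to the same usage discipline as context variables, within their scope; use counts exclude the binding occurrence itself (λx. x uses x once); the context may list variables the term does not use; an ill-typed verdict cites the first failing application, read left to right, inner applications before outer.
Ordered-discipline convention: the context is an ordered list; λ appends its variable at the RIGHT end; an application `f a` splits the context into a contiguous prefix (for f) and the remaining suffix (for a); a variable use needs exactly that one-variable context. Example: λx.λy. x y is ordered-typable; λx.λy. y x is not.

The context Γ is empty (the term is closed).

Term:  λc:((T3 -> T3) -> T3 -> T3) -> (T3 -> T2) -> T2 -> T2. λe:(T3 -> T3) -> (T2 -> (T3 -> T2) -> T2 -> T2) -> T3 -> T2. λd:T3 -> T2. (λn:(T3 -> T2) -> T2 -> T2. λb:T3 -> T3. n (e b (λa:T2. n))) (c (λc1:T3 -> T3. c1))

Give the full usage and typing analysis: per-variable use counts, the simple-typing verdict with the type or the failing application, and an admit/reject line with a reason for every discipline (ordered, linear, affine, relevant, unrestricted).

counts: c [bound]: 1, e [bound]: 1, d [bound]: 0, n [bound]: 2, b [bound]: 1, a [bound]: 0, c1 [bound]: 1
order of uses: n, e, b, n, c, c1
typing: well-typed — term : (((T3 -> T3) -> T3 -> T3) -> (T3 -> T2) -> T2 -> T2) -> ((T3 -> T3) -> (T2 -> (T3 -> T2) -> T2 -> T2) -> T3 -> T2) -> (T3 -> T2) -> (T3 -> T3) -> T2 -> T2
ordered: ✗ — uses contraction: n ×2; needs weakening: d, a unused
linear: ✗ — uses contraction: n ×2; needs weakening: d, a unused
affine: ✗ — uses contraction: n ×2
relevant: ✗ — needs weakening: d, a unused
unrestricted: ✓ — well-typed at (((T3 -> T3) -> T3 -> T3) -> (T3 -> T2) -> T2 -> T2) -> ((T3 -> T3) -> (T2 -> (T3 -> T2) -> T2 -> T2) -> T3 -> T2) -> (T3 -> T2) -> (T3 -> T3) -> T2 -> T2; no restrictions here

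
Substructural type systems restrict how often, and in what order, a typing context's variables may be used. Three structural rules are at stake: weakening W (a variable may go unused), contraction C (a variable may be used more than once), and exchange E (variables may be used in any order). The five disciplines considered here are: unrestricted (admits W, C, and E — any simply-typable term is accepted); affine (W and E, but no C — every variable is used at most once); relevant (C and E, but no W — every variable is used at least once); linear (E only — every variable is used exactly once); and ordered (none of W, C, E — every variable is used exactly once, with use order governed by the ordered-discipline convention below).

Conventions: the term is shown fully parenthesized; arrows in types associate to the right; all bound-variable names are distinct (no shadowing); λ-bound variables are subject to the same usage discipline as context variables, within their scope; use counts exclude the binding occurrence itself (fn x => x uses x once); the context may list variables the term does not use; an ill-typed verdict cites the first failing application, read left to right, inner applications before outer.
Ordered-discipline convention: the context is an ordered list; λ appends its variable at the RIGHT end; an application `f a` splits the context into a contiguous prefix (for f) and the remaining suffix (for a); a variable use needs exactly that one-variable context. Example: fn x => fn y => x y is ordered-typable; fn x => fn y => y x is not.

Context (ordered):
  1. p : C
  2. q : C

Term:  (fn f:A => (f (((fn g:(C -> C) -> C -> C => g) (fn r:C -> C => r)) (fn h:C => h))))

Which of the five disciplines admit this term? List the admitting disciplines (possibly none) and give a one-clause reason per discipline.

admitted by: none
use counts: p ×0; q ×0; f (λ-bound) ×1; g (λ-bound) ×1; r (λ-bound) ×1; h (λ-bound) ×1
order of uses: f, g, r, h
typing: ill-typed: applying a non-function (A)
ordered: ✗ — fails simple typing
linear: ✗ — a type mismatch blocks all five
affine: ✗ — the type mismatch rejects it
relevant: ✗ — not simply typable
unrestricted: ✗ — fails simple typing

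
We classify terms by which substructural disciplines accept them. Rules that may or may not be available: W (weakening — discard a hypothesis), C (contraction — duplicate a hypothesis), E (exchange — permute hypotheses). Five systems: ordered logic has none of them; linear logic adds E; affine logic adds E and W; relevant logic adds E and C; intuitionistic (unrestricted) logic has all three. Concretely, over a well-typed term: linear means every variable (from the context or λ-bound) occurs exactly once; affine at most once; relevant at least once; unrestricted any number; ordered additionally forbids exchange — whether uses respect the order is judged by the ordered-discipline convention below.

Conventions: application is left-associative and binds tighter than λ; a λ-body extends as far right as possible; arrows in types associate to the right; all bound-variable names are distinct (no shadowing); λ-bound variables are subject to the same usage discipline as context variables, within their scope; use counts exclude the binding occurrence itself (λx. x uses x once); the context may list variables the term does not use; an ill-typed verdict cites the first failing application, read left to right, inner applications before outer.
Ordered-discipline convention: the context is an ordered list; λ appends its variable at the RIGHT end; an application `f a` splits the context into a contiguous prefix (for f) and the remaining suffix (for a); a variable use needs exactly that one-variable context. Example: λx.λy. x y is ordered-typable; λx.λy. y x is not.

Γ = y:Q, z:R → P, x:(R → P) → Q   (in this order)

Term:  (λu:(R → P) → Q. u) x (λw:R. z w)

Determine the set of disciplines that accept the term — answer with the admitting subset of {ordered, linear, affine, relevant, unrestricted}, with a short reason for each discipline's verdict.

admitting disciplines: affine, unrestricted
use counts: y=0, z=1, x=1, u (bound)=1, w (bound)=1
uses in reading order: u, x, z, w
typing: well-typed — term : Q
ordered: ✗ — needs weakening: y unused
linear: ✗ — needs weakening: y unused
affine: ✓ — y, z, x, u, w: no repeats, contraction unneeded
relevant: ✗ — needs weakening: y unused
unrestricted: ✓ — simply typable at Q; W, C, E all held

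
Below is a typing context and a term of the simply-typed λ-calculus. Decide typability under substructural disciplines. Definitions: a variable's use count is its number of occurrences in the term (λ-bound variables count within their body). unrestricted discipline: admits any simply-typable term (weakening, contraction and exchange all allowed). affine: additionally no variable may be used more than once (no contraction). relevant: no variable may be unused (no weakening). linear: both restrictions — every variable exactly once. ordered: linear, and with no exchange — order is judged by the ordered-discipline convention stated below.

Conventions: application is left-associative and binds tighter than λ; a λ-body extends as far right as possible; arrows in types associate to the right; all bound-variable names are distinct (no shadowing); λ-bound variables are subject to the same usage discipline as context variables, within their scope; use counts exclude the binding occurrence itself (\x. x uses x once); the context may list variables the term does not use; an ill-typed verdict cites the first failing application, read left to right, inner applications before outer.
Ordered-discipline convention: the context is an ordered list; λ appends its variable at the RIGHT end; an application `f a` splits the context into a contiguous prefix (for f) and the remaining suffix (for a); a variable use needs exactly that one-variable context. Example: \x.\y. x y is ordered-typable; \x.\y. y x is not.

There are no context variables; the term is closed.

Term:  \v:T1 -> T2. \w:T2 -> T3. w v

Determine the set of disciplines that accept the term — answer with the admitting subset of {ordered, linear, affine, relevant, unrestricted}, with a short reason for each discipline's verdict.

admitted by: none
use counts: v (λ-bound): 1×; w (λ-bound): 1×
uses in reading order: w, v
typing: ill-typed: a function awaiting T2 gets T1 -> T2
ordered: ✗, not simply typable
linear: ✗, fails simple typing
affine: ✗, a type mismatch blocks all five
relevant: ✗, the type mismatch rejects it
unrestricted: ✗, not simply typable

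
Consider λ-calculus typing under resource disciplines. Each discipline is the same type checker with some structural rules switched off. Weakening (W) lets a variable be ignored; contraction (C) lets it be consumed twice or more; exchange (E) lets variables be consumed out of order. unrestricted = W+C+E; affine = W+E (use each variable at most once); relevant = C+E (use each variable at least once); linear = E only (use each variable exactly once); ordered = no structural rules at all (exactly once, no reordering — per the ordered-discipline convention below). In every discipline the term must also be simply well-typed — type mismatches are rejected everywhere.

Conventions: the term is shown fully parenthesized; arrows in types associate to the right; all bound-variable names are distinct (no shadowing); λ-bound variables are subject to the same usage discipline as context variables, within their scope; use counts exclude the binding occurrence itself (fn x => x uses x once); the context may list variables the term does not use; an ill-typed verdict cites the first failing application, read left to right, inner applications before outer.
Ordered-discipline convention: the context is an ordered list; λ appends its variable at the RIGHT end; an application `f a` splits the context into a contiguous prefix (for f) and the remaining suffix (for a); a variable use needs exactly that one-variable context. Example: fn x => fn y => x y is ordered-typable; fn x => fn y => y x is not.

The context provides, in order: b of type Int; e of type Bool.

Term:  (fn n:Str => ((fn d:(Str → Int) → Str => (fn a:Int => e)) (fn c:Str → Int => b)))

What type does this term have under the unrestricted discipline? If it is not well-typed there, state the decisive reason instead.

not well-typed under unrestricted — fails simple typing
usage: b ×1, e ×1, n (bound) ×0, d (bound) ×0, a (bound) ×0, c (bound) ×0
uses in reading order: e, b
typing: ill-typed: argument of type (Str → Int) → Int where (Str → Int) → Str is required
per-discipline verdicts: ordered ✗, linear ✗, affine ✗, relevant ✗, unrestricted ✗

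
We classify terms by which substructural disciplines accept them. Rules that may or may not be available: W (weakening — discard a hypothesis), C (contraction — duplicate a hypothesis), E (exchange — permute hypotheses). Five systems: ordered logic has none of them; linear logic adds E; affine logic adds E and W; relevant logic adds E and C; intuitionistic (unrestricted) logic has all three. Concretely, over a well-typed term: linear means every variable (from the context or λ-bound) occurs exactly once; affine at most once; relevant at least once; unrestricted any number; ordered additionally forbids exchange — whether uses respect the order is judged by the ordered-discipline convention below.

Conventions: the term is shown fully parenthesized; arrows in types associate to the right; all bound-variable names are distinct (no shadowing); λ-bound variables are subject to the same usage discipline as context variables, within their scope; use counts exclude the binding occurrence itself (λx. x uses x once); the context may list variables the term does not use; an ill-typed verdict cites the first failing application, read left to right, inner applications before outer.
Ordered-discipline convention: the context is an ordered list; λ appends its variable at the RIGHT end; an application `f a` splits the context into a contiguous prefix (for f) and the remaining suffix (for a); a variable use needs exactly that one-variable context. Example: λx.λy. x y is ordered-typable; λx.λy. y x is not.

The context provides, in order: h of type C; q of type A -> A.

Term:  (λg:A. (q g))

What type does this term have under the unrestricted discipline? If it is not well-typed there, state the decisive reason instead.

term : A -> A
usage: h ×0; q ×1; g (bound) ×1
left-to-right use order: q, g
typing: well-typed at A -> A
all disciplines: ordered ✗ | linear ✗ | affine ✓ | relevant ✗ | unrestricted ✓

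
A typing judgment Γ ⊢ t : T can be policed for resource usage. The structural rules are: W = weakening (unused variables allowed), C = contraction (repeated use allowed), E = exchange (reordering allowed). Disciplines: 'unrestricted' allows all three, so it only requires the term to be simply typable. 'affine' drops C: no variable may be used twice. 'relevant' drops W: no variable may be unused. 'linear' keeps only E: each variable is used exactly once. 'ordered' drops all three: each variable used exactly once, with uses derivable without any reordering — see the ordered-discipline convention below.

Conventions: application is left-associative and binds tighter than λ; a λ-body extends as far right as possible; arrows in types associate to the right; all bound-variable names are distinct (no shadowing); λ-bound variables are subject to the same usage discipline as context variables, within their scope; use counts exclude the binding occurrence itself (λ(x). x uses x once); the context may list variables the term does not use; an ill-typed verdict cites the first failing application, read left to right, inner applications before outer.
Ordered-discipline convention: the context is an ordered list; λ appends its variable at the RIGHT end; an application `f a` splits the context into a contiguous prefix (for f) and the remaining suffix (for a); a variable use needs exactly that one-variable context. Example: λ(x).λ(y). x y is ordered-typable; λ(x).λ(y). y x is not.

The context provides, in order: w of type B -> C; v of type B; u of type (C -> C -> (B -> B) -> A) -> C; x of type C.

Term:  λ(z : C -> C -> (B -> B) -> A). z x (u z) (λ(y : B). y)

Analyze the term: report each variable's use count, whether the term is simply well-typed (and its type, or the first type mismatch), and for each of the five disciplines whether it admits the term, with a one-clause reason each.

counts: w: 0×; v: 0×; u: 1×; x: 1×; z (λ-bound): 2×; y (λ-bound): 1×
order of uses: z, x, u, z, y
typing: ✓ — (C -> C -> (B -> B) -> A) -> A
ordered: ✗ — uses contraction: z ×2; w, v never used (weakening)
linear: ✗ — uses contraction: z ×2; w, v never used (weakening)
affine: ✗ — uses contraction: z ×2
relevant: ✗ — w, v never used (weakening)
unrestricted: ✓ — simply typable at (C -> C -> (B -> B) -> A) -> A; W, C, E all held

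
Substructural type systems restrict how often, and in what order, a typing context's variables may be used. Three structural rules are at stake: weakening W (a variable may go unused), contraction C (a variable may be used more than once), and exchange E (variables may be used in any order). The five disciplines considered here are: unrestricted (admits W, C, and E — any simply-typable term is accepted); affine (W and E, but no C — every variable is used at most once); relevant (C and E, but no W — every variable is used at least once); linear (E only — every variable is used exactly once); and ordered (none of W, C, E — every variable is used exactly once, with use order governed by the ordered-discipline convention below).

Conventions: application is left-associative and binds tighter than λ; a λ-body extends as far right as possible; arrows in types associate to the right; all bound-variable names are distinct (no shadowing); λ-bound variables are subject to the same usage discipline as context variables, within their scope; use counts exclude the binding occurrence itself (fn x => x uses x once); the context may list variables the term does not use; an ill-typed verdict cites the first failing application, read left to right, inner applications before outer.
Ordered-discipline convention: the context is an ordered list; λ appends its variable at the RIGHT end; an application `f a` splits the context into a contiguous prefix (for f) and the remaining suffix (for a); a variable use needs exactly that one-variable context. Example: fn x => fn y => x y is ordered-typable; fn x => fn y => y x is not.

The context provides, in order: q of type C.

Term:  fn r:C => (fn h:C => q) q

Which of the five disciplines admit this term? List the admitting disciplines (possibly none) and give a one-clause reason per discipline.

admitted by: unrestricted
counts: q ×2; r (λ-bound) ×0; h (λ-bound) ×0
use order (left to right): q, q
typing: ✓ — C → C
ordered: ✗ — needs contraction — q ×2; needs weakening: r, h unused
linear: ✗ — needs contraction — q ×2; needs weakening: r, h unused
affine: ✗ — needs contraction — q ×2
relevant: ✗ — needs weakening: r, h unused
unrestricted: ✓ — simply typable at C → C; W, C, E all held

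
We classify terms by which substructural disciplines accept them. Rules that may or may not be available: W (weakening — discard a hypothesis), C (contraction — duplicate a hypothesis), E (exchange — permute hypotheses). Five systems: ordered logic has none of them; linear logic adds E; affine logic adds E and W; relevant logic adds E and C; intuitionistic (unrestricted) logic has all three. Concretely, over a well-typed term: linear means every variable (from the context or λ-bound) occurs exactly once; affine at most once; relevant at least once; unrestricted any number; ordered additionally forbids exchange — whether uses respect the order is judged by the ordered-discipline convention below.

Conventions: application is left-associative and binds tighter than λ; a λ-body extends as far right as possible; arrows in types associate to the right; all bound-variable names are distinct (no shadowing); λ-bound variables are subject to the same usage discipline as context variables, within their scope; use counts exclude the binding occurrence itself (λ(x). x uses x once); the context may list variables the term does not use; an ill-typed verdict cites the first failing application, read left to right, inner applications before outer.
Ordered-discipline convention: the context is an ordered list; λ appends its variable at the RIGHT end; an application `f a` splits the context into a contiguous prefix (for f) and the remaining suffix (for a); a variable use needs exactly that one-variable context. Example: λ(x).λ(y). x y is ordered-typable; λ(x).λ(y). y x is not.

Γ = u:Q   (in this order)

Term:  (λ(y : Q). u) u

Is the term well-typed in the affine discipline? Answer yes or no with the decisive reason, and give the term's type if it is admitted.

no — needs contraction — u ×2
usage: u: 2; y (λ-bound): 0
left-to-right use order: u, u
typing: the term checks, with type Q
per-discipline verdicts: ordered ✗, linear ✗, affine ✗, relevant ✗, unrestricted ✓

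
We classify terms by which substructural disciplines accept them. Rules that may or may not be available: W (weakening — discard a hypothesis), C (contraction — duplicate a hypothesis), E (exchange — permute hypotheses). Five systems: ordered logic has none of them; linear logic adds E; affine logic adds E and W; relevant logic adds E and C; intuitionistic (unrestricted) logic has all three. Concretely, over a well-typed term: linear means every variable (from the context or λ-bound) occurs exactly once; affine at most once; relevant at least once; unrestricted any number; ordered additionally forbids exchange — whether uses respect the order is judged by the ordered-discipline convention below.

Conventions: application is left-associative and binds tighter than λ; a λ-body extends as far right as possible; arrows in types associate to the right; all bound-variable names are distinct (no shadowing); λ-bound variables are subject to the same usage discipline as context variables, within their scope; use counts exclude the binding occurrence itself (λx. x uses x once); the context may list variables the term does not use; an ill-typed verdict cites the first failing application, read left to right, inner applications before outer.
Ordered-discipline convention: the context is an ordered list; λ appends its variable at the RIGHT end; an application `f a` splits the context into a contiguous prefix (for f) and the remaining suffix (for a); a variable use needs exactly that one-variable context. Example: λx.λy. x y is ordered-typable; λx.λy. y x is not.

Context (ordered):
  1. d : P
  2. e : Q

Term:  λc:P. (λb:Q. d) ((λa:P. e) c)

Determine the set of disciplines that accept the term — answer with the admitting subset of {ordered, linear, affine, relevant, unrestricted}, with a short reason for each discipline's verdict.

admitting disciplines: affine, unrestricted
variable uses: d=1, e=1, c [bound]=1, b [bound]=0, a [bound]=0
order of uses: d, e, c
typing: ✓ — P -> P
ordered ✗ (unused: b, a — weakening required)
linear ✗ (unused: b, a — weakening required)
affine ✓ (d, e, c, b, a: no repeats, contraction unneeded)
relevant ✗ (unused: b, a — weakening required)
unrestricted ✓ (type-checks (P -> P) and nothing is barred)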